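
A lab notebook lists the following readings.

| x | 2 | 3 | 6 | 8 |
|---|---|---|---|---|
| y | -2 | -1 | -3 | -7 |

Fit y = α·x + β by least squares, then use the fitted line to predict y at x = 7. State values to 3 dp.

ŷ = -5.154

Normal-equation sums: Σx·x = 113, Σx = 19, Σ1 = 4.
And Σx·y = -81, Σy = -13.
AᵀA·[α, β]ᵀ = Aᵀy becomes [[113, 19]; [19, 4]]·[α, β]ᵀ = [-81, -13]ᵀ.
det = 113·4 − 19² = 91.
α = ((-81)·4 − 19·(-13))/91 = -11/13; β = (113·(-13) − 19·(-81))/91 = 10/13.
At x = 7: ŷ = (-11/13)·(7) + (10/13)·(1) = -67/13.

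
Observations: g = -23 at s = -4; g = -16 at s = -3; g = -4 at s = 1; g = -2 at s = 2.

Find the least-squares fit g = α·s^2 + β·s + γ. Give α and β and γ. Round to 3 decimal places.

Compute the Gram sums: Σs^2·s^2 = 354, Σs^2·s = -82, Σs^2 = 30, Σs·s = 30, Σs = -4, Σ1 = 4.
And Σs^2·g = -524, Σs·g = 132, Σg = -45.
Row-reducing yields α = -1/2, β = 61/26, γ = -67/13.

α = -0.500, β = 2.346, γ = -5.154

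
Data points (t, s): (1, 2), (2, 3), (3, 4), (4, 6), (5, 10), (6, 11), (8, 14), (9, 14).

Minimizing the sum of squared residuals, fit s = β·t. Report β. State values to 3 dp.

β = 1.686

Compute the Gram sums: Σt·t = 236.
Right-hand side: Σt·s = 398.
Hence β = 398 / 236 ≈ 1.68644.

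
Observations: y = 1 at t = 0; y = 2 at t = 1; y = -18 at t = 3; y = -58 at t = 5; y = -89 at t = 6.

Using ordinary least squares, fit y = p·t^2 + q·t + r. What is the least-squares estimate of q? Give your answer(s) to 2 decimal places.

Sums needed: Σt^2·t^2 = 2003, Σt^2·t = 369, Σt^2 = 71, Σt·t = 71, Σt = 15, Σ1 = 5.
Right-hand side: Σt^2·y = -4814, Σt·y = -876, Σy = -162.
Normal equations: [[2003, 369, 71]; [369, 71, 15]; [71, 15, 5]]·[p, q, r]ᵀ = [-4814, -876, -162]ᵀ.
Solving the 3×3 system (Gaussian elimination) gives p = -62/21, q = 19/7, r = 29/21.

q = 2.71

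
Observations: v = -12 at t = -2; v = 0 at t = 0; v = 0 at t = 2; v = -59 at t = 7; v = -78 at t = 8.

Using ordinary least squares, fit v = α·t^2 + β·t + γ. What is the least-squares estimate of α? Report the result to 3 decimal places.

α = -1.590

Entries of XᵀX: Σt^2·t^2 = 6529, Σt^2·t = 855, Σt^2 = 121, Σt·t = 121, Σt = 15, Σ1 = 5.
For Xᵀv: Σt^2·v = -7931, Σt·v = -1013, Σv = -149.
Solving the 3×3 system (Gaussian elimination) gives α = -15701/9874, β = 14054/4937, γ = 1395/9874.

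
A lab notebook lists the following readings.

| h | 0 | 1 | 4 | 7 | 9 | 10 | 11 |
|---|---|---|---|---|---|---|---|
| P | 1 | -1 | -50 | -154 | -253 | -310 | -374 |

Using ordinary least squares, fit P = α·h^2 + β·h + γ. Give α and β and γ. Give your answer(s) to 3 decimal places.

The normal system MᵀM·[α, β, γ]ᵀ = MᵀP is [[33860, 3468, 368]; [3468, 368, 42]; [368, 42, 7]]·[α, β, γ]ᵀ = [-105094, -10770, -1141]ᵀ.
Row-reducing yields α = -252455/83992, β = -99063/83992, γ = 87801/41996.

α = -3.006, β = -1.179, γ = 2.091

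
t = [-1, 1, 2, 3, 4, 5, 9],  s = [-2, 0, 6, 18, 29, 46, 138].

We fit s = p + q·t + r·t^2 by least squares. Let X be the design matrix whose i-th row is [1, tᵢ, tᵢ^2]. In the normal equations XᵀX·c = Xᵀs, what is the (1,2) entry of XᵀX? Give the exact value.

Row 1 ↔ basis 1, column 2 ↔ basis t, so (XᵀX)_{1,2} = Σᵢ t = (1)·(-1) + (1)·(1) + (1)·(2) + (1)·(3) + (1)·(4) + (1)·(5) + (1)·(9) = 23.

23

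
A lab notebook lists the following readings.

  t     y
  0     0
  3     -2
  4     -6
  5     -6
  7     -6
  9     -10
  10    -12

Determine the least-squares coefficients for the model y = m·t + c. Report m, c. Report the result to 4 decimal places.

m = -1.1395, c = 0.1860

Entries of MᵀM: Σt·t = 280, Σt = 38, Σ1 = 7.
Moment sums: Σt·y = -312, Σy = -42.
MᵀM·[m, c]ᵀ = Mᵀy becomes [[280, 38]; [38, 7]]·[m, c]ᵀ = [-312, -42]ᵀ.
det = 280·7 − 38² = 516.
m = ((-312)·7 − 38·(-42))/516 = -49/43; c = (280·(-42) − 38·(-312))/516 = 8/43.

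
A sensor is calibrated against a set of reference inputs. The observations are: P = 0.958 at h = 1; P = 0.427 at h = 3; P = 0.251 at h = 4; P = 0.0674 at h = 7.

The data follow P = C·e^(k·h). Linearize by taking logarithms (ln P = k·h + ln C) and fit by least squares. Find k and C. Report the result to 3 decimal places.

k = -0.446, C = 1.534

Taking logs, ln P = k·h + ln C, so regress ln P on h.
Over the data: Σh = 15.0000, Σ(h)² = 75.0000, Σln P = -4.9733, Σh·ln P = -27.0048.
Normal system: [[75.0000, 15.0000]; [15.0000, 4]]·[k, ln C]ᵀ = [-27.0048, -4.9733]ᵀ.
Δ = 75.0000·4 − (15.0000)² = 75.0000; k = (-27.0048·4 − 15.0000·-4.9733)/75.0000 = -0.44560, ln C = (75.0000·-4.9733 − 15.0000·-27.0048)/75.0000 = 0.42767, so C = exp(0.42767) = 1.53368.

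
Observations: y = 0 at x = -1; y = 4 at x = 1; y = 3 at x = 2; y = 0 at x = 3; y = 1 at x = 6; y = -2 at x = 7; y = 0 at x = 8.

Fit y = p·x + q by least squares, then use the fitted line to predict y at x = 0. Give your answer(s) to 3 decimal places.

ŷ = 1.975

Setting ∂/∂p … = 0 gives: 164·p + 26·q = 2;  26·p + 7·q = 6.
Δ = 164·7 − 26² = 472.
p = (2·7 − 26·6)/472 = -71/236; q = (164·6 − 26·2)/472 = 233/118.
At x = 0: ŷ = (-71/236)·(0) + (233/118)·(1) = 233/118.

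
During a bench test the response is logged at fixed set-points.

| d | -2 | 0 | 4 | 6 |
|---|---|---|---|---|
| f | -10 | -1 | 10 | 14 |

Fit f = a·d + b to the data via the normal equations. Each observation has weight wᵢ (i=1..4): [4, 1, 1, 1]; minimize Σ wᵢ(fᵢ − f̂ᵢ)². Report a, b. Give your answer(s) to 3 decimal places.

Setting ∂/∂a … = 0 gives: 68·a + 2·b = 204;  2·a + 7·b = -17.
(Σwᵢ·d·d = 68, Σwᵢ·d = 2, Σwᵢ·1 = 7, Σwᵢ·d·f = 204, Σwᵢ·f = -17.)
Determinant 68·7 − 2² = 472.
a = (204·7 − 2·(-17))/472 = 731/236; b = (68·(-17) − 2·204)/472 = -391/118.

a = 3.097, b = -3.314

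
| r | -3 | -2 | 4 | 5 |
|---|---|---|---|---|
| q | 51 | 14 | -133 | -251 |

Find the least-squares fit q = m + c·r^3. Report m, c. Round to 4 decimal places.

The normal equations are: 4·m + 154·c = -319;  154·m + 20514·c = -41376.
(Σ1 = 4, Σr^3 = 154, Σr^3·r^3 = 20514, Σq = -319, Σr^3·q = -41376.)
Eliminating c: 20514·(row 1) − 154·(row 2) gives 58340·m = 20514·(-319) − 154·(-41376) = -172062, so m = -86031/29170.
Then c = ((-41376) − 154·(-86031/29170))/20514 = -58189/29170.

m = -2.9493, c = -1.9948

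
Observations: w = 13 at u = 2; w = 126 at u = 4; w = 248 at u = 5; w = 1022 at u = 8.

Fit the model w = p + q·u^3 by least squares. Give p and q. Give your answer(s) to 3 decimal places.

p = -2.442, q = 2.001

Sums needed: Σ1 = 4, Σu^3 = 709, Σu^3·u^3 = 281929.
Right-hand side: Σw = 1409, Σu^3·w = 562432.
Normal equations: [[4, 709]; [709, 281929]]·[p, q]ᵀ = [1409, 562432]ᵀ.
Eliminating q: 281929·(row 1) − 709·(row 2) gives 625035·p = 281929·1409 − 709·562432 = -1526327, so p = -1526327/625035.
Then q = (562432 − 709·(-1526327/625035))/281929 = 1250747/625035.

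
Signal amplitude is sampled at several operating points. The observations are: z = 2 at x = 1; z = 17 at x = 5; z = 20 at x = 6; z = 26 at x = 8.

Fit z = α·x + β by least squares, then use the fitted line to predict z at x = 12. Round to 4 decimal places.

ẑ = 40.4808

From the data, Σx·x = 126, Σx = 20, Σ1 = 4.
And Σx·z = 415, Σz = 65.
Determinant 126·4 − 20² = 104.
α = (415·4 − 20·65)/104 = 45/13; β = (126·65 − 20·415)/104 = -55/52.
At x = 12: ẑ = (45/13)·(12) + (-55/52)·(1) = 2105/52.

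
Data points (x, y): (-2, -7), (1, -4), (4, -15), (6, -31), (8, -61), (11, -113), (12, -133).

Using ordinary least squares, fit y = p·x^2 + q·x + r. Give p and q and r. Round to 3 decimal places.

p = -0.965, q = 0.618, r = -2.341

Normal-equation sums: Σx^2·x^2 = 41042, Σx^2·x = 3844, Σx^2 = 386, Σx·x = 386, Σx = 40, Σ1 = 7.
And Σx^2·y = -38117, Σx·y = -3563, Σy = -364.
AᵀA·[p, q, r]ᵀ = Aᵀy becomes [[41042, 3844, 386]; [3844, 386, 40]; [386, 40, 7]]·[p, q, r]ᵀ = [-38117, -3563, -364]ᵀ.
Row-reducing yields p = -1439273/1492098, q = 922063/1492098, r = -582067/248683.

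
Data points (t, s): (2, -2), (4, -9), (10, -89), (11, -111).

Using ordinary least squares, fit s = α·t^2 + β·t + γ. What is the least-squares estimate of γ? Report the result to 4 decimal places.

Normal-equation sums: Σt^2·t^2 = 24913, Σt^2·t = 2403, Σt^2 = 241, Σt·t = 241, Σt = 27, Σ1 = 4.
And Σt^2·s = -22483, Σt·s = -2151, Σs = -211.
So MᵀM·[α, β, γ]ᵀ = Mᵀs: [[24913, 2403, 241]; [2403, 241, 27]; [241, 27, 4]]·[α, β, γ]ᵀ = [-22483, -2151, -211]ᵀ.
Inverting the 3×3 Gram matrix, [α, β, γ]ᵀ = [-1315/1068, 6939/1780, -6514/1335]ᵀ.

γ = -4.8794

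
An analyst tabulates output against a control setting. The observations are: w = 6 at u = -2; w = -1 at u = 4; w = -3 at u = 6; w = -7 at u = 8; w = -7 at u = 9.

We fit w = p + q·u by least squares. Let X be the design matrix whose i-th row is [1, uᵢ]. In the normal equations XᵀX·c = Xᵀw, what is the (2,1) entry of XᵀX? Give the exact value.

Row 2 ↔ basis u, column 1 ↔ basis 1, so (XᵀX)_{2,1} = Σᵢ u = (-2)·(1) + (4)·(1) + (6)·(1) + (8)·(1) + (9)·(1) = 25.

25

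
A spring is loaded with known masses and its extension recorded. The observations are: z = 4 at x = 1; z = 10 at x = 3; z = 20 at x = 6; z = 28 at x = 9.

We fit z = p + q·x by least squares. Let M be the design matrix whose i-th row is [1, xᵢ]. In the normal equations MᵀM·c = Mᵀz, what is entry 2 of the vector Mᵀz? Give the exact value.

Entry 2 ↔ basis x, so (Mᵀz)_{2} = Σᵢ (x)·zᵢ = (1)·(4) + (3)·(10) + (6)·(20) + (9)·(28) = 406.

406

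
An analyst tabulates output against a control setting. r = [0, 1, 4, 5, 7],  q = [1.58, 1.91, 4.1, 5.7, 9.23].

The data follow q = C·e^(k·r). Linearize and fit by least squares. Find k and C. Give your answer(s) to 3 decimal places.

k = 0.257, C = 1.526

Linearized form: ln q = k·r + ln C. From the 5 transformed points,
Sums: Σr = 17.0000, Σ(r)² = 91.0000, Σln q = 6.4784, Σr·ln q = 30.5506.
Normal system: [[91.0000, 17.0000]; [17.0000, 5]]·[k, ln C]ᵀ = [30.5506, 6.4784]ᵀ.
Slope k = (n·Σr·ln q − Σr·Σln q)/(n·Σ(r)² − (Σr)²) = (5·30.5506 − 17.0000·6.4784)/166.0000 = 0.25674; ln C = (Σln q − k·Σr)/n = 0.42276, so C = exp(0.42276) = 1.52617.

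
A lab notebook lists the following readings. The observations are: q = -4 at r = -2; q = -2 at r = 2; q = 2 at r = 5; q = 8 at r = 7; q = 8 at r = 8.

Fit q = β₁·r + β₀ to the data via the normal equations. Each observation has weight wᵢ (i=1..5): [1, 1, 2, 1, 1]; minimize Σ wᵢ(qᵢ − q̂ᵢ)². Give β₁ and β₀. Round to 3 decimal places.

β₁ = 1.282, β₀ = -3.007

From the data, Σwᵢ·r·r = 171, Σwᵢ·r = 25, Σwᵢ·1 = 6.
And Σwᵢ·r·q = 144, Σwᵢ·q = 14.
MᵀWM·[β₁, β₀]ᵀ = MᵀWq becomes [[171, 25]; [25, 6]]·[β₁, β₀]ᵀ = [144, 14]ᵀ.
Eliminating β₀: 6·(row 1) − 25·(row 2) gives 401·β₁ = 6·144 − 25·14 = 514, so β₁ = 514/401.
Then β₀ = (14 − 25·(514/401))/6 = -1206/401.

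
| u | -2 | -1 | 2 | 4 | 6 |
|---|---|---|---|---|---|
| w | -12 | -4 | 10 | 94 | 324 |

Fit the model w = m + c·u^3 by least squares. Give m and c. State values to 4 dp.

m = -1.6495, c = 1.5063

The normal equations are: 5·m + 279·c = 412;  279·m + 50881·c = 76180.
Eliminating c: 50881·(row 1) − 279·(row 2) gives 176564·m = 50881·412 − 279·76180 = -291248, so m = -72812/44141.
Then c = (76180 − 279·(-72812/44141))/50881 = 66488/44141.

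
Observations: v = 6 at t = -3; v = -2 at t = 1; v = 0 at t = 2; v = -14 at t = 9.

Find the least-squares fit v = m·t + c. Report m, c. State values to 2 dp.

From the data, Σt·t = 95, Σt = 9, Σ1 = 4.
Moment sums: Σt·v = -146, Σv = -10.
Normal equations: [[95, 9]; [9, 4]]·[m, c]ᵀ = [-146, -10]ᵀ.
Eliminating c: 4·(row 1) − 9·(row 2) gives 299·m = 4·(-146) − 9·(-10) = -494, so m = -38/23.
Then c = ((-10) − 9·(-38/23))/4 = 28/23.

m = -1.65, c = 1.22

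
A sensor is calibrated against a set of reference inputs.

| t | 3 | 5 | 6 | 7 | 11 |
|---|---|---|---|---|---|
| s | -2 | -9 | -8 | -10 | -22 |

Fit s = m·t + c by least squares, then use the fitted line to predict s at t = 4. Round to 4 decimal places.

ŝ = -4.4318

From the data, Σt·t = 240, Σt = 32, Σ1 = 5.
Right-hand side: Σt·s = -411, Σs = -51.
det = 240·5 − 32² = 176.
m = ((-411)·5 − 32·(-51))/176 = -423/176; c = (240·(-51) − 32·(-411))/176 = 57/11.
At t = 4: ŝ = (-423/176)·(4) + (57/11)·(1) = -195/44.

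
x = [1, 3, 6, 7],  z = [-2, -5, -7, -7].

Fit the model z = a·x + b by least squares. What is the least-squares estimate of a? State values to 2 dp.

Forming AᵀA = [[95, 17]; [17, 4]] and Aᵀz = [-108, -21]ᵀ gives AᵀA·[a, b]ᵀ = Aᵀz.
det = 95·4 − 17² = 91.
a = ((-108)·4 − 17·(-21))/91 = -75/91; b = (95·(-21) − 17·(-108))/91 = -159/91.

a = -0.82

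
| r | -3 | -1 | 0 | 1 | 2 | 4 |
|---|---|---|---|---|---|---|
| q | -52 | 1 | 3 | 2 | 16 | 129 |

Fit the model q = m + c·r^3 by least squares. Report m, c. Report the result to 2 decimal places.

m = 1.60, c = 1.99

Entries of MᵀM: Σ1 = 6, Σr^3 = 45, Σr^3·r^3 = 4891.
And Σq = 99, Σr^3·q = 9789.
Normal equations: [[6, 45]; [45, 4891]]·[m, c]ᵀ = [99, 9789]ᵀ.
Eliminating c: 4891·(row 1) − 45·(row 2) gives 27321·m = 4891·99 − 45·9789 = 43704, so m = 14568/9107.
Then c = (9789 − 45·(14568/9107))/4891 = 18093/9107.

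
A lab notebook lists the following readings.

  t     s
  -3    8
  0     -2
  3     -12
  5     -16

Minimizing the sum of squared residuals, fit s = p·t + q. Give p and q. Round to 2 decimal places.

p = -3.06, q = -1.67

The normal equations are: 43·p + 5·q = -140;  5·p + 4·q = -22.
(Σt·t = 43, Σt = 5, Σ1 = 4, Σt·s = -140, Σs = -22.)
Determinant 43·4 − 5² = 147.
p = ((-140)·4 − 5·(-22))/147 = -150/49; q = (43·(-22) − 5·(-140))/147 = -82/49.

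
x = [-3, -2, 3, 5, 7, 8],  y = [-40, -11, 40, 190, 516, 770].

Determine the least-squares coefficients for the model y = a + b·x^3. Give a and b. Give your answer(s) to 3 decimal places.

With design matrix A, AᵀA = [[6, 972]; [972, 396940]] and Aᵀy = [1465, 597226]ᵀ.
Eliminating b: 396940·(row 1) − 972·(row 2) gives 1436856·a = 396940·1465 − 972·597226 = 1013428, so a = 253357/359214.
Then b = (597226 − 972·(253357/359214))/396940 = 89974/59869.

a = 0.705, b = 1.503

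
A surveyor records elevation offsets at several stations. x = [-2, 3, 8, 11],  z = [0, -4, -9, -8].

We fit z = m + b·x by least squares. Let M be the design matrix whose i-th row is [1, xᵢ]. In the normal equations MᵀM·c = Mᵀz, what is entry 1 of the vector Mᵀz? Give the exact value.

-21

Entry 1 ↔ basis 1, so (Mᵀz)_{1} = Σᵢ zᵢ = (1)·(0) + (1)·(-4) + (1)·(-9) + (1)·(-8) = -21.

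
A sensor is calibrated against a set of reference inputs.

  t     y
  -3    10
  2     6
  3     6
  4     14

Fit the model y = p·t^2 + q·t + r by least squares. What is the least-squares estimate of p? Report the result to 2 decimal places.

Setting ∂/∂p … = 0 gives: 434·p + 72·q + 38·r = 392;  72·p + 38·q + 6·r = 56;  38·p + 6·q + 4·r = 36.
(Σt^2·t^2 = 434, Σt^2·t = 72, Σt^2 = 38, Σt·t = 38, Σt = 6, Σ1 = 4, Σt^2·y = 392, Σt·y = 56, Σy = 36.)
Solving the 3×3 system (Gaussian elimination) gives p = 355/473, q = -151/473, r = 101/43.

p = 0.75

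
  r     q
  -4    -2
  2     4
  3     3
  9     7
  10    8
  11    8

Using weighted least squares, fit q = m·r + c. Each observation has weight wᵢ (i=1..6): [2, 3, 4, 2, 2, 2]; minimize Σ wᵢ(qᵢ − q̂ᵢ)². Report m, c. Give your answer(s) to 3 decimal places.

m = 0.644, c = 1.396

Sums needed: Σwᵢ·r·r = 684, Σwᵢ·r = 70, Σwᵢ·1 = 15.
And Σwᵢ·r·q = 538, Σwᵢ·q = 66.
Normal equations: [[684, 70]; [70, 15]]·[m, c]ᵀ = [538, 66]ᵀ.
Eliminating c: 15·(row 1) − 70·(row 2) gives 5360·m = 15·538 − 70·66 = 3450, so m = 345/536.
Then c = (66 − 70·(345/536))/15 = 1871/1340.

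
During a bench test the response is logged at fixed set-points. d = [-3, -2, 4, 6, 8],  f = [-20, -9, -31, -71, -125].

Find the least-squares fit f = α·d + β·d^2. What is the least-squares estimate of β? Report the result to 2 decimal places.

β = -2.02

Compute the Gram sums: Σd·d = 129, Σd·d^2 = 757, Σd^2·d^2 = 5745.
And Σd·f = -1472, Σd^2·f = -11268.
XᵀX·[α, β]ᵀ = Xᵀf becomes [[129, 757]; [757, 5745]]·[α, β]ᵀ = [-1472, -11268]ᵀ.
Eliminating β: 5745·(row 1) − 757·(row 2) gives 168056·α = 5745·(-1472) − 757·(-11268) = 73236, so α = 18309/42014.
Then β = ((-11268) − 757·(18309/42014))/5745 = -84817/42014.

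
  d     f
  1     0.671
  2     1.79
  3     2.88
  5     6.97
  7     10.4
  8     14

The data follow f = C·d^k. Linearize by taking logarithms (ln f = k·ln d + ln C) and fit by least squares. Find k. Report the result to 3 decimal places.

k = 1.449

With ln fᵢ as the transformed response and ln dᵢ as the regressor:
XᵀX = [[12.3883, 7.4265]; [7.4265, 6]], rhs = [14.7353, 8.1635]ᵀ  (here Σln d = 7.4265, Σ(ln d)² = 12.3883, Σln f = 8.1635, Σln d·ln f = 14.7353).
Δ = 12.3883·6 − (7.4265)² = 19.1764; k = (14.7353·6 − 7.4265·8.1635)/19.1764 = 1.44892, ln C = (12.3883·8.1635 − 7.4265·14.7353)/19.1764 = -0.43283.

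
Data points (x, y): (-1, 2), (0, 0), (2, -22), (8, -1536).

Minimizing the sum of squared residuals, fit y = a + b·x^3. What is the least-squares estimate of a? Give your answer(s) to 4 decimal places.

AᵀA·[a, b]ᵀ = Aᵀy reads: 4·a + 519·b = -1556;  519·a + 262209·b = -786610.
(Σ1 = 4, Σx^3 = 519, Σx^3·x^3 = 262209, Σy = -1556, Σx^3·y = -786610.)
Δ = 4·262209 − 519² = 779475.
a = ((-1556)·262209 − 519·(-786610))/779475 = 84462/259825; b = (4·(-786610) − 519·(-1556))/779475 = -2338876/779475.

a = 0.3251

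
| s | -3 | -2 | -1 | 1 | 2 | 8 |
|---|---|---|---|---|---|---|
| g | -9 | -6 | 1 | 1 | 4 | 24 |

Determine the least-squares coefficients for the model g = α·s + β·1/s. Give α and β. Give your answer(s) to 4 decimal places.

α = 3.0864, β = -2.8623

Sums needed: Σs·s = 83, Σs·1/s = 6, Σ1/s·1/s = 1513/576.
And Σs·g = 239, Σ1/s·g = 11.
Normal equations: [[83, 6]; [6, 1513/576]]·[α, β]ᵀ = [239, 11]ᵀ.
Eliminating β: (1513/576)·(row 1) − 6·(row 2) gives (104843/576)·α = (1513/576)·239 − 6·11 = 323591/576, so α = 323591/104843.
Then β = (11 − 6·(323591/104843))/(1513/576) = -300096/104843.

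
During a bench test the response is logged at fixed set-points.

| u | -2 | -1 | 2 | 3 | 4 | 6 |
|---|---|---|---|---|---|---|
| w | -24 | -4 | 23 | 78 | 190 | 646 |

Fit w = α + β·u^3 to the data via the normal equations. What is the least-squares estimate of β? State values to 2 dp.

β = 2.99

Compute the Gram sums: Σ1 = 6, Σu^3 = 306, Σu^3·u^3 = 51610.
And Σw = 909, Σu^3·w = 154182.
Δ = 6·51610 − 306² = 216024.
α = (909·51610 − 306·154182)/216024 = -44367/36004; β = (6·154182 − 306·909)/216024 = 107823/36004.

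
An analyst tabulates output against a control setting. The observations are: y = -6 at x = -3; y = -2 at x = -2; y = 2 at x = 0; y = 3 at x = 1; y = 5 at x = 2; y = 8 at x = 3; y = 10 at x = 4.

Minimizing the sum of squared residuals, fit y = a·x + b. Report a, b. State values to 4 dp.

a = 2.1486, b = 1.3225

Compute the Gram sums: Σx·x = 43, Σx = 5, Σ1 = 7.
For Mᵀy: Σx·y = 99, Σy = 20.
So MᵀM·[a, b]ᵀ = Mᵀy: [[43, 5]; [5, 7]]·[a, b]ᵀ = [99, 20]ᵀ.
Δ = 43·7 − 5² = 276.
a = (99·7 − 5·20)/276 = 593/276; b = (43·20 − 5·99)/276 = 365/276.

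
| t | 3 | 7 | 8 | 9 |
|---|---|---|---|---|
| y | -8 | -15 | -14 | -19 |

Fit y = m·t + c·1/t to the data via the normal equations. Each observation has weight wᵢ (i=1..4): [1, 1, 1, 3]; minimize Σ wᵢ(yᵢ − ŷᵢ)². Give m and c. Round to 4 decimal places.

Compute the Gram sums: Σwᵢ·t·t = 365, Σwᵢ·t·1/t = 6, Σwᵢ·1/t·1/t = 15595/84672.
For AᵀWy: Σwᵢ·t·y = -754, Σwᵢ·1/t·y = -361/28.
Eliminating c: (15595/84672)·(row 1) − 6·(row 2) gives (2643983/84672)·m = (15595/84672)·(-754) − 6·(-361/28) = -2604323/42336, so m = -5208646/2643983.
Then c = ((-361/28) − 6·(-5208646/2643983))/(15595/84672) = -15401232/2643983.

m = -1.9700, c = -5.8250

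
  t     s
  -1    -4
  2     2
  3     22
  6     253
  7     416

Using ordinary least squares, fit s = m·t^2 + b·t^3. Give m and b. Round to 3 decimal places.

m = -2.073, b = 1.511

The normal system AᵀA·[m, b]ᵀ = Aᵀs is [[3795, 24857]; [24857, 165099]]·[m, b]ᵀ = [29694, 197950]ᵀ.
Eliminating b: 165099·(row 1) − 24857·(row 2) gives 8680256·m = 165099·29694 − 24857·197950 = -17993444, so m = -4498361/2170064.
Then b = (197950 − 24857·(-4498361/2170064))/165099 = 3279123/2170064.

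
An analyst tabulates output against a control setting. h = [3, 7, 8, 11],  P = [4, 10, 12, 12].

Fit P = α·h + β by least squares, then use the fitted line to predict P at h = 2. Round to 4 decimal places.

P̂ = 3.9695

The normal equations are: 243·α + 29·β = 310;  29·α + 4·β = 38.
(Σh·h = 243, Σh = 29, Σ1 = 4, Σh·P = 310, ΣP = 38.)
Eliminating β: 4·(row 1) − 29·(row 2) gives 131·α = 4·310 − 29·38 = 138, so α = 138/131.
Then β = (38 − 29·(138/131))/4 = 244/131.
At h = 2: P̂ = (138/131)·(2) + (244/131)·(1) = 520/131.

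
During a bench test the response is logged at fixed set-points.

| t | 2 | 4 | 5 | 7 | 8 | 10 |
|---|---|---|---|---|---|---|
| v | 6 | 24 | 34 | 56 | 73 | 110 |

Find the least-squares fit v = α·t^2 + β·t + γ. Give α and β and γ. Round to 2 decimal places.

Sums needed: Σt^2·t^2 = 17394, Σt^2·t = 2052, Σt^2 = 258, Σt·t = 258, Σt = 36, Σ1 = 6.
And Σt^2·v = 19674, Σt·v = 2354, Σv = 303.
Normal equations: [[17394, 2052, 258]; [2052, 258, 36]; [258, 36, 6]]·[α, β, γ]ᵀ = [19674, 2354, 303]ᵀ.
Solving the 3×3 system (Gaussian elimination) gives α = 71/84, β = 55/21, γ = -131/84.

α = 0.85, β = 2.62, γ = -1.56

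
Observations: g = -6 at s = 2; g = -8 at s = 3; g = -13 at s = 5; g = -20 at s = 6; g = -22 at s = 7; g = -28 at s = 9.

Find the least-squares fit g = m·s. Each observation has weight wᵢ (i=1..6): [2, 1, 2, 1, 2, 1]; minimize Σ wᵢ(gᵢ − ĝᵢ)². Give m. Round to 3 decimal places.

m = -3.043

From the data, Σwᵢ·s·s = 282.
Moment sums: Σwᵢ·s·g = -858.
Normal equations: [[282]]·[m]ᵀ = [-858]ᵀ.
Hence m = -858 / 282 ≈ -3.04255.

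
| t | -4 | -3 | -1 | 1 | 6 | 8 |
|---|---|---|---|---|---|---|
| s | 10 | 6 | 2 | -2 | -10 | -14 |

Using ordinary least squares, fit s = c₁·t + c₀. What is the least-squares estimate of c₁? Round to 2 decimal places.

c₁ = -1.89

The normal system MᵀM·[c₁, c₀]ᵀ = Mᵀs is [[127, 7]; [7, 6]]·[c₁, c₀]ᵀ = [-234, -8]ᵀ.
Δ = 127·6 − 7² = 713.
c₁ = ((-234)·6 − 7·(-8))/713 = -1348/713; c₀ = (127·(-8) − 7·(-234))/713 = 622/713.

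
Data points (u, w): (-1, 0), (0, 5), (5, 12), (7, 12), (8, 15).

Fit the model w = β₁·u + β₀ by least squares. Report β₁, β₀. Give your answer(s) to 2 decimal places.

β₁ = 1.45, β₀ = 3.29

Normal-equation sums: Σu·u = 139, Σu = 19, Σ1 = 5.
And Σu·w = 264, Σw = 44.
So AᵀA·[β₁, β₀]ᵀ = Aᵀw: [[139, 19]; [19, 5]]·[β₁, β₀]ᵀ = [264, 44]ᵀ.
Eliminating β₀: 5·(row 1) − 19·(row 2) gives 334·β₁ = 5·264 − 19·44 = 484, so β₁ = 242/167.
Then β₀ = (44 − 19·(242/167))/5 = 550/167.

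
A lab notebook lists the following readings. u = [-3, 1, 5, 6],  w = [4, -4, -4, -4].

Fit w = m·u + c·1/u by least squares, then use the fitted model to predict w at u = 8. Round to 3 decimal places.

The normal system XᵀX·[m, c]ᵀ = Xᵀw is [[71, 4]; [4, 1061/900]]·[m, c]ᵀ = [-60, -34/5]ᵀ.
Eliminating c: (1061/900)·(row 1) − 4·(row 2) gives (60931/900)·m = (1061/900)·(-60) − 4·(-34/5) = -653/15, so m = -39180/60931.
Then c = ((-34/5) − 4·(-39180/60931))/(1061/900) = -218520/60931.
At u = 8: ŵ = (-39180/60931)·(8) + (-218520/60931)·(1/8) = -340755/60931.

ŵ = -5.592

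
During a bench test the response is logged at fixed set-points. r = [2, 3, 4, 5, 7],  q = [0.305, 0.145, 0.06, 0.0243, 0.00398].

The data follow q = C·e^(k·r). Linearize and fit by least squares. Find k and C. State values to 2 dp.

With ln qᵢ as the transformed response and rᵢ as the regressor:
AᵀA = [[103.0000, 21.0000]; [21.0000, 5]], rhs = [-76.6933, -15.1756]ᵀ  (here Σr = 21.0000, Σ(r)² = 103.0000, Σln q = -15.1756, Σr·ln q = -76.6933).
Solving (det = 74.0000): k = -0.87538, ln C = 0.64148, so C = exp(0.64148) = 1.89929.

k = -0.88, C = 1.90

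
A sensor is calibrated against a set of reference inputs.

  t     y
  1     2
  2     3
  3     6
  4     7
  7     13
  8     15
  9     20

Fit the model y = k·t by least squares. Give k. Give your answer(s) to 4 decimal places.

Compute the Gram sums: Σt·t = 224.
Right-hand side: Σt·y = 445.
AᵀA·[k]ᵀ = Aᵀy becomes [[224]]·[k]ᵀ = [445]ᵀ.
k = 445/224 = 1.98661.

k = 1.9866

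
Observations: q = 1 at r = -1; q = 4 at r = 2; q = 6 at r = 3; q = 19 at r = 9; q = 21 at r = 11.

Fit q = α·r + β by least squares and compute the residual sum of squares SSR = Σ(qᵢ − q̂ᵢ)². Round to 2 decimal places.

SSR = 5.47

The normal equations are: 216·α + 24·β = 427;  24·α + 5·β = 51.
(Σr·r = 216, Σr = 24, Σ1 = 5, Σr·q = 427, Σq = 51.)
Δ = 216·5 − 24² = 504.
α = (427·5 − 24·51)/504 = 911/504; β = (216·51 − 24·427)/504 = 32/21.
Residuals: 647/504, -41/36, -53/56, 29/24, -205/504; SSR = 2755/504.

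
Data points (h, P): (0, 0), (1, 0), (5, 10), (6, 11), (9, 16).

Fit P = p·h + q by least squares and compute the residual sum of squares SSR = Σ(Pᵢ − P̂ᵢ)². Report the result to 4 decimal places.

The normal equations are: 143·p + 21·q = 260;  21·p + 5·q = 37.
det = 143·5 − 21² = 274.
p = (260·5 − 21·37)/274 = 523/274; q = (143·37 − 21·260)/274 = -169/274.
Residuals: 169/274, -177/137, 147/137, 45/274, -77/137; SSR = 971/274.

SSR = 3.5438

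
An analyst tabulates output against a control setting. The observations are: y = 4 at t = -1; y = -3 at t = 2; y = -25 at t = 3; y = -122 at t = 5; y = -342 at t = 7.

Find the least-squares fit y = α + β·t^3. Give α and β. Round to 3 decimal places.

Sums needed: Σ1 = 5, Σt^3 = 502, Σt^3·t^3 = 134068.
For Aᵀy: Σy = -488, Σt^3·y = -133259.
Δ = 5·134068 − 502² = 418336.
α = ((-488)·134068 − 502·(-133259))/418336 = 735417/209168; β = (5·(-133259) − 502·(-488))/418336 = -421319/418336.

α = 3.516, β = -1.007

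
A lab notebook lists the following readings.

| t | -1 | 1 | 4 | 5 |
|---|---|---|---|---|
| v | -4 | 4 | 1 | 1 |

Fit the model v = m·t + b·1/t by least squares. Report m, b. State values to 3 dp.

m = 0.026, b = 3.969

The normal system MᵀM·[m, b]ᵀ = Mᵀv is [[43, 4]; [4, 841/400]]·[m, b]ᵀ = [17, 169/20]ᵀ.
Eliminating b: (841/400)·(row 1) − 4·(row 2) gives (29763/400)·m = (841/400)·17 − 4·(169/20) = 777/400, so m = 259/9921.
Then b = ((169/20) − 4·(259/9921))/(841/400) = 39380/9921.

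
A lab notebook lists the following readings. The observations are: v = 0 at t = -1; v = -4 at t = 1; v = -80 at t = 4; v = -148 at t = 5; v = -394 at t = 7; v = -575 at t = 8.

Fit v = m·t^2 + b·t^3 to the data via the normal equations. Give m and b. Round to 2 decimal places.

Normal-equation sums: Σt^2·t^2 = 7380, Σt^2·t^3 = 53724, Σt^3·t^3 = 399516.
And Σt^2·v = -61090, Σt^3·v = -453166.
Normal equations: [[7380, 53724]; [53724, 399516]]·[m, b]ᵀ = [-61090, -453166]ᵀ.
Eliminating b: 399516·(row 1) − 53724·(row 2) gives 62159904·m = 399516·(-61090) − 53724·(-453166) = -60542256, so m = -1261297/1294998.
Then b = ((-453166) − 53724·(-1261297/1294998))/399516 = -649645/647499.

m = -0.97, b = -1.00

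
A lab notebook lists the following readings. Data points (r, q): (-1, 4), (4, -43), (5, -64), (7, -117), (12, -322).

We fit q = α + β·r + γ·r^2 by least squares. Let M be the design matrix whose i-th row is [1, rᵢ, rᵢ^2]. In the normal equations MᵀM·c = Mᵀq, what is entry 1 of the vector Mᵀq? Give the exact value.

Entry 1 ↔ basis 1, so (Mᵀq)_{1} = Σᵢ qᵢ = (1)·(4) + (1)·(-43) + (1)·(-64) + (1)·(-117) + (1)·(-322) = -542.

-542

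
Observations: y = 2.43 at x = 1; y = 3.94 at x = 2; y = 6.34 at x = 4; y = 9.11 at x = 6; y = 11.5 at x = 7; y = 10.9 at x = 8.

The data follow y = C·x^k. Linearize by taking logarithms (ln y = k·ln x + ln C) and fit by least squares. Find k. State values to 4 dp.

Taking logs, ln y = k·ln x + ln C, so regress ln y on ln x.
Σln x = 7.8966, Σ(ln x)² = 13.7233, Σln y = 11.1464, Σln x·ln y = 17.1893.
Normal system: [[13.7233, 7.8966]; [7.8966, 6]]·[k, ln C]ᵀ = [17.1893, 11.1464]ᵀ.
Slope k = (n·Σln x·ln y − Σln x·Σln y)/(n·Σ(ln x)² − (Σln x)²) = (6·17.1893 − 7.8966·11.1464)/19.9843 = 0.75646; ln C = (Σln y − k·Σln x)/n = 0.86217.

k = 0.7565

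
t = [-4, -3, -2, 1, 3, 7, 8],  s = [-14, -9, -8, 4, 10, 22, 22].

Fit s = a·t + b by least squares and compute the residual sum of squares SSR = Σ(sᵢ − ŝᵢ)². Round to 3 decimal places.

SSR = 12.789

Normal-equation sums: Σt·t = 152, Σt = 10, Σ1 = 7.
And Σt·s = 463, Σs = 27.
det = 152·7 − 10² = 964.
a = (463·7 − 10·27)/964 = 2971/964; b = (152·27 − 10·463)/964 = -263/482.
Residuals: -543/482, 763/964, -311/241, 1411/964, 1253/964, 937/964, -1017/482; SSR = 12329/964.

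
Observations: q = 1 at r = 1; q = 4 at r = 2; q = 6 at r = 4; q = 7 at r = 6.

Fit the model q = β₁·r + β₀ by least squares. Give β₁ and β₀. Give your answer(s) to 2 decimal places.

β₁ = 1.12, β₀ = 0.86

The normal system MᵀM·[β₁, β₀]ᵀ = Mᵀq is [[57, 13]; [13, 4]]·[β₁, β₀]ᵀ = [75, 18]ᵀ.
Eliminating β₀: 4·(row 1) − 13·(row 2) gives 59·β₁ = 4·75 − 13·18 = 66, so β₁ = 66/59.
Then β₀ = (18 − 13·(66/59))/4 = 51/59.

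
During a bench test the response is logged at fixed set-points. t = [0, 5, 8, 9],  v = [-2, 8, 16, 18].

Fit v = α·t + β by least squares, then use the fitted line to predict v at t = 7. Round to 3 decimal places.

v̂ = 13.367

Compute the Gram sums: Σt·t = 170, Σt = 22, Σ1 = 4.
And Σt·v = 330, Σv = 40.
det = 170·4 − 22² = 196.
α = (330·4 − 22·40)/196 = 110/49; β = (170·40 − 22·330)/196 = -115/49.
At t = 7: v̂ = (110/49)·(7) + (-115/49)·(1) = 655/49.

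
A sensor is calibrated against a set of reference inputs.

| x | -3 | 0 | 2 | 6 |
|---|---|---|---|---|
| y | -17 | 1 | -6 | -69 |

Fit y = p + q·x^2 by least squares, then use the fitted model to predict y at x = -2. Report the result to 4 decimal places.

ŷ = -6.6585

From the data, Σ1 = 4, Σx^2 = 49, Σx^2·x^2 = 1393.
For Mᵀy: Σy = -91, Σx^2·y = -2661.
MᵀM·[p, q]ᵀ = Mᵀy becomes [[4, 49]; [49, 1393]]·[p, q]ᵀ = [-91, -2661]ᵀ.
det = 4·1393 − 49² = 3171.
p = ((-91)·1393 − 49·(-2661))/3171 = 518/453; q = (4·(-2661) − 49·(-91))/3171 = -6185/3171.
At x = -2: ŷ = (518/453)·(1) + (-6185/3171)·(4) = -7038/1057.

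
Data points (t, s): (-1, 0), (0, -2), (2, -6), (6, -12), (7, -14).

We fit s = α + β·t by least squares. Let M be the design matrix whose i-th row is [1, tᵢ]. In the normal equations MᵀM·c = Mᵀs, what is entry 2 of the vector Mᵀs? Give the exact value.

Entry 2 ↔ basis t, so (Mᵀs)_{2} = Σᵢ (t)·sᵢ = (-1)·(0) + (0)·(-2) + (2)·(-6) + (6)·(-12) + (7)·(-14) = -182.

-182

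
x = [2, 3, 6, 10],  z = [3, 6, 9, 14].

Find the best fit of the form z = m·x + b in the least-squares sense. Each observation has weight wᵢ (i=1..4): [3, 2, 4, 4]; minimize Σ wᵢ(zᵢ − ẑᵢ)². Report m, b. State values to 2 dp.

From the data, Σwᵢ·x·x = 574, Σwᵢ·x = 76, Σwᵢ·1 = 13.
Moment sums: Σwᵢ·x·z = 830, Σwᵢ·z = 113.
det = 574·13 − 76² = 1686.
m = (830·13 − 76·113)/1686 = 367/281; b = (574·113 − 76·830)/1686 = 297/281.

m = 1.31, b = 1.06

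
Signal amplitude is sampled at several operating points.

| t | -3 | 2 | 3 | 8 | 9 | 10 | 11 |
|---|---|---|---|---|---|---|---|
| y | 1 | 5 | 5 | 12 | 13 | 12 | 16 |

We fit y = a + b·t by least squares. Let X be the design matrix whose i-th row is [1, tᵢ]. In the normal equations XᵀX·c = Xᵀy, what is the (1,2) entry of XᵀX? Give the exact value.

40

Row 1 ↔ basis 1, column 2 ↔ basis t, so (XᵀX)_{1,2} = Σᵢ t = (1)·(-3) + (1)·(2) + (1)·(3) + (1)·(8) + (1)·(9) + (1)·(10) + (1)·(11) = 40.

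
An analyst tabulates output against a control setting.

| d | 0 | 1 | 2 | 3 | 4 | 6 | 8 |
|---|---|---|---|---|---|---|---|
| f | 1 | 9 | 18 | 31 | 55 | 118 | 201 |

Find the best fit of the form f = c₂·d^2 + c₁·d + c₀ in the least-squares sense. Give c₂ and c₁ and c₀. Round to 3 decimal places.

The normal system AᵀA·[c₂, c₁, c₀]ᵀ = Aᵀf is [[5746, 828, 130]; [828, 130, 24]; [130, 24, 7]]·[c₂, c₁, c₀]ᵀ = [18352, 2674, 433]ᵀ.
Inverting the 3×3 Gram matrix, [c₂, c₁, c₀]ᵀ = [3105/1069, 1771/1069, 2389/1069]ᵀ.

c₂ = 2.905, c₁ = 1.657, c₀ = 2.235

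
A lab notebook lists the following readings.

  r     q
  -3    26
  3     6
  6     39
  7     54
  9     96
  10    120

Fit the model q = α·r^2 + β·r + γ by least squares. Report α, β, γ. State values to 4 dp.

With design matrix A, AᵀA = [[20420, 2288, 284]; [2288, 284, 32]; [284, 32, 6]] and Aᵀq = [24114, 2616, 341]ᵀ.
Solving the 3×3 system (Gaussian elimination) gives α = 1196/803, β = -12558/4015, γ = 24217/8030.

α = 1.4894, β = -3.1278, γ = 3.0158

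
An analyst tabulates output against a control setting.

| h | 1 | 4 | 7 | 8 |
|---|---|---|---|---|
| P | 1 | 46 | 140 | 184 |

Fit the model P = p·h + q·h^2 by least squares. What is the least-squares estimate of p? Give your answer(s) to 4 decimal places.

Compute the Gram sums: Σh·h = 130, Σh·h^2 = 920, Σh^2·h^2 = 6754.
For MᵀP: Σh·P = 2637, Σh^2·P = 19373.
So MᵀM·[p, q]ᵀ = MᵀP: [[130, 920]; [920, 6754]]·[p, q]ᵀ = [2637, 19373]ᵀ.
Determinant 130·6754 − 920² = 31620.
p = (2637·6754 − 920·19373)/31620 = -6431/15810; q = (130·19373 − 920·2637)/31620 = 9245/3162.

p = -0.4068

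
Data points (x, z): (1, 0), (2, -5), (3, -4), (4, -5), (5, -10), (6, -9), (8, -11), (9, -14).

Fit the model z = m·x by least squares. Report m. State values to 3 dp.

Normal-equation sums: Σx·x = 236.
For Aᵀz: Σx·z = -360.
So AᵀA·[m]ᵀ = Aᵀz: [[236]]·[m]ᵀ = [-360]ᵀ.
Hence m = -360 / 236 ≈ -1.52542.

m = -1.525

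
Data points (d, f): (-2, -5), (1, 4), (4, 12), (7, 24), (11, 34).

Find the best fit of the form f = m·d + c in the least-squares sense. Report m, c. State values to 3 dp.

m = 3.056, c = 0.963

The normal system AᵀA·[m, c]ᵀ = Aᵀf is [[191, 21]; [21, 5]]·[m, c]ᵀ = [604, 69]ᵀ.
Eliminating c: 5·(row 1) − 21·(row 2) gives 514·m = 5·604 − 21·69 = 1571, so m = 1571/514.
Then c = (69 − 21·(1571/514))/5 = 495/514.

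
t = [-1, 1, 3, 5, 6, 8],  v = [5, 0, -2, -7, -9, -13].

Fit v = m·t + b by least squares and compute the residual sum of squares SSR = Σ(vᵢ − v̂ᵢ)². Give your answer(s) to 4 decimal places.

SSR = 1.9277

The normal equations are: 136·m + 22·b = -204;  22·m + 6·b = -26.
(Σt·t = 136, Σt = 22, Σ1 = 6, Σt·v = -204, Σv = -26.)
Eliminating b: 6·(row 1) − 22·(row 2) gives 332·m = 6·(-204) − 22·(-26) = -652, so m = -163/83.
Then b = ((-26) − 22·(-163/83))/6 = 238/83.
Residuals: 14/83, -75/83, 85/83, -4/83, -7/83, -13/83; SSR = 160/83.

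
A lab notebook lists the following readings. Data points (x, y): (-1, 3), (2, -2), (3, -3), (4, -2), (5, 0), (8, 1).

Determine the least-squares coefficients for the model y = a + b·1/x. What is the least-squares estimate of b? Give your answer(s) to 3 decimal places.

b = -3.563

Forming MᵀM = [[6, 49/120]; [49/120, 21301/14400]] and Mᵀy = [-3, -43/8]ᵀ gives MᵀM·[a, b]ᵀ = Mᵀy.
Δ = 6·(21301/14400) − (49/120)² = 25081/2880.
a = ((-3)·(21301/14400) − (49/120)·(-43/8))/(25081/2880) = -4614/17915; b = (6·(-43/8) − (49/120)·(-3))/(25081/2880) = -89352/25081.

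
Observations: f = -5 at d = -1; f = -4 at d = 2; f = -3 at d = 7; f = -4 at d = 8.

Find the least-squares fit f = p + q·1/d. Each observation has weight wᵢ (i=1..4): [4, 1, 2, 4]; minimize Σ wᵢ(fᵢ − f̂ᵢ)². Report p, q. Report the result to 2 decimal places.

Sums needed: Σwᵢ·1 = 11, Σwᵢ·1/d = -19/7, Σwᵢ·1/d·1/d = 3413/784.
Right-hand side: Σwᵢ·f = -46, Σwᵢ·1/d·f = 106/7.
So XᵀWX·[p, q]ᵀ = XᵀWf: [[11, -19/7]; [-19/7, 3413/784]]·[p, q]ᵀ = [-46, 106/7]ᵀ.
det = 11·(3413/784) − (-19/7)² = 31767/784.
p = ((-46)·(3413/784) − (-19/7)·(106/7))/(31767/784) = -124774/31767; q = (11·(106/7) − (-19/7)·(-46))/(31767/784) = 32704/31767.

p = -3.93, q = 1.03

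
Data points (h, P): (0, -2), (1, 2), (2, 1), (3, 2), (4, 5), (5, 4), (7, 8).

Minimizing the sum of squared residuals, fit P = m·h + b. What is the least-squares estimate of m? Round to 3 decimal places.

m = 1.238

Normal-equation sums: Σh·h = 104, Σh = 22, Σ1 = 7.
Moment sums: Σh·P = 106, ΣP = 20.
Normal equations: [[104, 22]; [22, 7]]·[m, b]ᵀ = [106, 20]ᵀ.
Eliminating b: 7·(row 1) − 22·(row 2) gives 244·m = 7·106 − 22·20 = 302, so m = 151/122.
Then b = (20 − 22·(151/122))/7 = -63/61.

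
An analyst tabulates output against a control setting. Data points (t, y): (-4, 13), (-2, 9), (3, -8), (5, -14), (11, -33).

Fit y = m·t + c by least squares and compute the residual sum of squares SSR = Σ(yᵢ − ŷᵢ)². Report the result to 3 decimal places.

The normal equations are: 175·m + 13·c = -527;  13·m + 5·c = -33.
(Σt·t = 175, Σt = 13, Σ1 = 5, Σt·y = -527, Σy = -33.)
det = 175·5 − 13² = 706.
m = ((-527)·5 − 13·(-33))/706 = -1103/353; c = (175·(-33) − 13·(-527))/706 = 538/353.
Residuals: -361/353, 433/353, -53/353, 35/353, -54/353; SSR = 920/353.

SSR = 2.606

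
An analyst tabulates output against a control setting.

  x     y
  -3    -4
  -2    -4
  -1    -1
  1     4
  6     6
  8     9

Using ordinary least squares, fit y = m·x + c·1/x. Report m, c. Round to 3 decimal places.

m = 1.069, c = 1.683

Entries of AᵀA: Σx·x = 115, Σx·1/x = 6, Σ1/x·1/x = 1385/576.
And Σx·y = 133, Σ1/x·y = 251/24.
Determinant 115·(1385/576) − 6² = 138539/576.
m = (133·(1385/576) − 6·(251/24))/(138539/576) = 148061/138539; c = (115·(251/24) − 6·133)/(138539/576) = 233112/138539.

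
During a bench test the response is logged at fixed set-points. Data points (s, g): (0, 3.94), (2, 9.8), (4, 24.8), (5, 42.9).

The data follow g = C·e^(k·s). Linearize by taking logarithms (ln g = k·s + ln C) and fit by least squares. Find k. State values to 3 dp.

Taking logs, ln g = k·s + ln C, so regress ln g on s.
Σs = 11.0000, Σ(s)² = 45.0000, Σln g = 10.6233, Σs·ln g = 36.2025.
Equations: 45.0000·k + 11.0000·ln C = 36.2025;  11.0000·k + 4·ln C = 10.6233.
Solving (det = 59.0000): k = 0.47380, ln C = 1.35288.

k = 0.474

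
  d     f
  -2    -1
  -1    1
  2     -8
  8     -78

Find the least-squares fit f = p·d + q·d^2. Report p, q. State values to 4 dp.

Setting ∂/∂p … = 0 gives: 73·p + 511·q = -639;  511·p + 4129·q = -5027.
(Σd·d = 73, Σd·d^2 = 511, Σd^2·d^2 = 4129, Σd·f = -639, Σd^2·f = -5027.)
det = 73·4129 − 511² = 40296.
p = ((-639)·4129 − 511·(-5027))/40296 = -34817/20148; q = (73·(-5027) − 511·(-639))/40296 = -277/276.

p = -1.7281, q = -1.0036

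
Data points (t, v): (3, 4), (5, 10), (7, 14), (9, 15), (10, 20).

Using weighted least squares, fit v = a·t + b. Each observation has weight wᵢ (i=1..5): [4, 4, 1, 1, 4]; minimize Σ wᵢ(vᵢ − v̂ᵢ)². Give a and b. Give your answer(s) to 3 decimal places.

Entries of XᵀWX: Σwᵢ·t·t = 666, Σwᵢ·t = 88, Σwᵢ·1 = 14.
For XᵀWv: Σwᵢ·t·v = 1281, Σwᵢ·v = 165.
Eliminating b: 14·(row 1) − 88·(row 2) gives 1580·a = 14·1281 − 88·165 = 3414, so a = 1707/790.
Then b = (165 − 88·(1707/790))/14 = -1419/790.

a = 2.161, b = -1.796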